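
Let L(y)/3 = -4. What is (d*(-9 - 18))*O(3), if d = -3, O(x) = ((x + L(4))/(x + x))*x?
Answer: -729/2 ≈ -364.50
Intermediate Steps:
L(y) = -12 (L(y) = 3*(-4) = -12)
O(x) = -6 + x/2 (O(x) = ((x - 12)/(x + x))*x = ((-12 + x)/((2*x)))*x = ((-12 + x)*(1/(2*x)))*x = ((-12 + x)/(2*x))*x = -6 + x/2)
(d*(-9 - 18))*O(3) = (-3*(-9 - 18))*(-6 + (1/2)*3) = (-3*(-27))*(-6 + 3/2) = 81*(-9/2) = -729/2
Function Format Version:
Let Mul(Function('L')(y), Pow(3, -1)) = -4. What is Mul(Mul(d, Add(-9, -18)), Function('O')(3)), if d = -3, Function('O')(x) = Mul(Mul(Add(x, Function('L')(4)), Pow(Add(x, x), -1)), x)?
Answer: Rational(-729, 2) ≈ -364.50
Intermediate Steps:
Function('L')(y) = -12 (Function('L')(y) = Mul(3, -4) = -12)
Function('O')(x) = Add(-6, Mul(Rational(1, 2), x)) (Function('O')(x) = Mul(Mul(Add(x, -12), Pow(Add(x, x), -1)), x) = Mul(Mul(Add(-12, x), Pow(Mul(2, x), -1)), x) = Mul(Mul(Add(-12, x), Mul(Rational(1, 2), Pow(x, -1))), x) = Mul(Mul(Rational(1, 2), Pow(x, -1), Add(-12, x)), x) = Add(-6, Mul(Rational(1, 2), x)))
Mul(Mul(d, Add(-9, -18)), Function('O')(3)) = Mul(Mul(-3, Add(-9, -18)), Add(-6, Mul(Rational(1, 2), 3))) = Mul(Mul(-3, -27), Add(-6, Rational(3, 2))) = Mul(81, Rational(-9, 2)) = Rational(-729, 2)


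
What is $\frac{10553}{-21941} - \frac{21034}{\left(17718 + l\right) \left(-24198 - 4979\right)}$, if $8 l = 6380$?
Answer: $- \frac{11401102634323}{23706229958267} \approx -0.48093$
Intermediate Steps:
$l = \frac{1595}{2}$ ($l = \frac{1}{8} \cdot 6380 = \frac{1595}{2} \approx 797.5$)
$\frac{10553}{-21941} - \frac{21034}{\left(17718 + l\right) \left(-24198 - 4979\right)} = \frac{10553}{-21941} - \frac{21034}{\left(17718 + \frac{1595}{2}\right) \left(-24198 - 4979\right)} = 10553 \left(- \frac{1}{21941}\right) - \frac{21034}{\frac{37031}{2} \left(-29177\right)} = - \frac{10553}{21941} - \frac{21034}{- \frac{1080453487}{2}} = - \frac{10553}{21941} - - \frac{42068}{1080453487} = - \frac{10553}{21941} + \frac{42068}{1080453487} = - \frac{11401102634323}{23706229958267}$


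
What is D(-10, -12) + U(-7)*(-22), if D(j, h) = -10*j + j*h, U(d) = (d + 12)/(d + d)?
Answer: 1595/7 ≈ 227.86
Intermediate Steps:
U(d) = (12 + d)/(2*d) (U(d) = (12 + d)/((2*d)) = (12 + d)*(1/(2*d)) = (12 + d)/(2*d))
D(j, h) = -10*j + h*j
D(-10, -12) + U(-7)*(-22) = -10*(-10 - 12) + ((½)*(12 - 7)/(-7))*(-22) = -10*(-22) + ((½)*(-⅐)*5)*(-22) = 220 - 5/14*(-22) = 220 + 55/7 = 1595/7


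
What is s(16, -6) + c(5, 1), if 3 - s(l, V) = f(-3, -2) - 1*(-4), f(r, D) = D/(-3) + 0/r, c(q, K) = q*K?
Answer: 10/3 ≈ 3.3333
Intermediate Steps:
c(q, K) = K*q
f(r, D) = -D/3 (f(r, D) = D*(-⅓) + 0 = -D/3 + 0 = -D/3)
s(l, V) = -5/3 (s(l, V) = 3 - (-⅓*(-2) - 1*(-4)) = 3 - (⅔ + 4) = 3 - 1*14/3 = 3 - 14/3 = -5/3)
s(16, -6) + c(5, 1) = -5/3 + 1*5 = -5/3 + 5 = 10/3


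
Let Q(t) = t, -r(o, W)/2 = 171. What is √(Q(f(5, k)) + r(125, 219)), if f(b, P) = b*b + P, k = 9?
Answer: 2*I*√77 ≈ 17.55*I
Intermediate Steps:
f(b, P) = P + b² (f(b, P) = b² + P = P + b²)
r(o, W) = -342 (r(o, W) = -2*171 = -342)
√(Q(f(5, k)) + r(125, 219)) = √((9 + 5²) - 342) = √((9 + 25) - 342) = √(34 - 342) = √(-308) = 2*I*√77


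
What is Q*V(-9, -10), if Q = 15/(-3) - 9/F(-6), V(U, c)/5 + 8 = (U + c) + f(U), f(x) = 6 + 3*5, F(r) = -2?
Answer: 15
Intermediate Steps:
f(x) = 21 (f(x) = 6 + 15 = 21)
V(U, c) = 65 + 5*U + 5*c (V(U, c) = -40 + 5*((U + c) + 21) = -40 + 5*(21 + U + c) = -40 + (105 + 5*U + 5*c) = 65 + 5*U + 5*c)
Q = -½ (Q = 15/(-3) - 9/(-2) = 15*(-⅓) - 9*(-½) = -5 + 9/2 = -½ ≈ -0.50000)
Q*V(-9, -10) = -(65 + 5*(-9) + 5*(-10))/2 = -(65 - 45 - 50)/2 = -½*(-30) = 15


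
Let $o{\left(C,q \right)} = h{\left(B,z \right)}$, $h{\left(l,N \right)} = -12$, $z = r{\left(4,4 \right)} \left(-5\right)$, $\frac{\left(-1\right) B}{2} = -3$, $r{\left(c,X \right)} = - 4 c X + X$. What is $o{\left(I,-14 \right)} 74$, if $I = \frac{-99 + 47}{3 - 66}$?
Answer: $-888$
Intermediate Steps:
$I = \frac{52}{63}$ ($I = - \frac{52}{-63} = \left(-52\right) \left(- \frac{1}{63}\right) = \frac{52}{63} \approx 0.8254$)
$r{\left(c,X \right)} = X - 4 X c$ ($r{\left(c,X \right)} = - 4 X c + X = X - 4 X c$)
$B = 6$ ($B = \left(-2\right) \left(-3\right) = 6$)
$z = 300$ ($z = 4 \left(1 - 16\right) \left(-5\right) = 4 \left(-15\right) \left(-5\right) = \left(-60\right) \left(-5\right) = 300$)
$o{\left(C,q \right)} = -12$
$o{\left(I,-14 \right)} 74 = \left(-12\right) 74 = -888$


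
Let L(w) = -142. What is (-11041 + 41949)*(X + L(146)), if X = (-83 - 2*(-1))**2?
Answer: 198398452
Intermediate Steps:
X = 6561 (X = (-83 + 2)**2 = (-81)**2 = 6561)
(-11041 + 41949)*(X + L(146)) = (-11041 + 41949)*(6561 - 142) = 30908*6419 = 198398452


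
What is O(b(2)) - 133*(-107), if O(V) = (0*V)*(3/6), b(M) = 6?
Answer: 14231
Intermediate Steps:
O(V) = 0 (O(V) = 0*(3*(⅙)) = 0*(½) = 0)
O(b(2)) - 133*(-107) = 0 - 133*(-107) = 0 + 14231 = 14231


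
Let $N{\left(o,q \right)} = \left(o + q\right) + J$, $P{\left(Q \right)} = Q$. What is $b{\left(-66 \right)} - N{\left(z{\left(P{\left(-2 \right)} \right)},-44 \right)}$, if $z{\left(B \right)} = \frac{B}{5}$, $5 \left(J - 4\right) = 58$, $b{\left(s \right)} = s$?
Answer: $- \frac{186}{5} \approx -37.2$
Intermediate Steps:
$J = \frac{78}{5}$ ($J = 4 + \frac{1}{5} \cdot 58 = 4 + \frac{58}{5} = \frac{78}{5} \approx 15.6$)
$z{\left(B \right)} = \frac{B}{5}$ ($z{\left(B \right)} = B \frac{1}{5} = \frac{B}{5}$)
$N{\left(o,q \right)} = \frac{78}{5} + o + q$ ($N{\left(o,q \right)} = \left(o + q\right) + \frac{78}{5} = \frac{78}{5} + o + q$)
$b{\left(-66 \right)} - N{\left(z{\left(P{\left(-2 \right)} \right)},-44 \right)} = -66 - \left(\frac{78}{5} + \frac{1}{5} \left(-2\right) - 44\right) = -66 - \left(\frac{78}{5} - \frac{2}{5} - 44\right) = -66 - - \frac{144}{5} = -66 + \frac{144}{5} = - \frac{186}{5}$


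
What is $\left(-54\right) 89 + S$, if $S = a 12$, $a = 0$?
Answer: $-4806$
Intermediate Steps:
$S = 0$ ($S = 0 \cdot 12 = 0$)
$\left(-54\right) 89 + S = \left(-54\right) 89 + 0 = -4806 + 0 = -4806$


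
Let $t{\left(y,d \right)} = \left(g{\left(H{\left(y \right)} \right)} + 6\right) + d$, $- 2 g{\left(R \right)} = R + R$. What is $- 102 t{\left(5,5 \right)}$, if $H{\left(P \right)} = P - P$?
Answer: $-1122$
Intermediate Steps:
$H{\left(P \right)} = 0$
$g{\left(R \right)} = - R$ ($g{\left(R \right)} = - \frac{R + R}{2} = - \frac{2 R}{2} = - R$)
$t{\left(y,d \right)} = 6 + d$ ($t{\left(y,d \right)} = \left(\left(-1\right) 0 + 6\right) + d = \left(0 + 6\right) + d = 6 + d$)
$- 102 t{\left(5,5 \right)} = - 102 \left(6 + 5\right) = \left(-102\right) 11 = -1122$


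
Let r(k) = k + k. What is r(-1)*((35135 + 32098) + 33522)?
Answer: -201510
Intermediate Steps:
r(k) = 2*k
r(-1)*((35135 + 32098) + 33522) = (2*(-1))*((35135 + 32098) + 33522) = -2*(67233 + 33522) = -2*100755 = -201510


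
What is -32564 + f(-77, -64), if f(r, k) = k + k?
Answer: -32692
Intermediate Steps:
f(r, k) = 2*k
-32564 + f(-77, -64) = -32564 + 2*(-64) = -32564 - 128 = -32692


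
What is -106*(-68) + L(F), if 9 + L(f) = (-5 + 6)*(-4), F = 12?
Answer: 7195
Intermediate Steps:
L(f) = -13 (L(f) = -9 + (-5 + 6)*(-4) = -9 + 1*(-4) = -9 - 4 = -13)
-106*(-68) + L(F) = -106*(-68) - 13 = 7208 - 13 = 7195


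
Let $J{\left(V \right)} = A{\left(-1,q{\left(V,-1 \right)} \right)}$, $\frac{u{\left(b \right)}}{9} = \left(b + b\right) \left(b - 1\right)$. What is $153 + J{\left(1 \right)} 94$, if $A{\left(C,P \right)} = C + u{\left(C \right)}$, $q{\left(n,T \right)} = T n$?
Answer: $3443$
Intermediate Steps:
$u{\left(b \right)} = 18 b \left(-1 + b\right)$ ($u{\left(b \right)} = 9 \left(b + b\right) \left(b - 1\right) = 9 \cdot 2 b \left(-1 + b\right) = 18 b \left(-1 + b\right)$)
$A{\left(C,P \right)} = C + 18 C \left(-1 + C\right)$
$J{\left(V \right)} = 35$ ($J{\left(V \right)} = - (-17 + 18 \left(-1\right)) = - (-17 - 18) = \left(-1\right) \left(-35\right) = 35$)
$153 + J{\left(1 \right)} 94 = 153 + 35 \cdot 94 = 153 + 3290 = 3443$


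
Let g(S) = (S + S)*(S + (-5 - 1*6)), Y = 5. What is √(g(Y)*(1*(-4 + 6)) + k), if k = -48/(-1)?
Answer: 6*I*√2 ≈ 8.4853*I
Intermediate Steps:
g(S) = 2*S*(-11 + S) (g(S) = (2*S)*(S + (-5 - 6)) = (2*S)*(S - 11) = (2*S)*(-11 + S) = 2*S*(-11 + S))
k = 48 (k = -48*(-1) = -6*(-8) = 48)
√(g(Y)*(1*(-4 + 6)) + k) = √((2*5*(-11 + 5))*(1*(-4 + 6)) + 48) = √((2*5*(-6))*(1*2) + 48) = √(-60*2 + 48) = √(-120 + 48) = √(-72) = 6*I*√2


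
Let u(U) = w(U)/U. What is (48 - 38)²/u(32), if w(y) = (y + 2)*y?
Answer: 50/17 ≈ 2.9412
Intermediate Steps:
w(y) = y*(2 + y) (w(y) = (2 + y)*y = y*(2 + y))
u(U) = 2 + U (u(U) = (U*(2 + U))/U = 2 + U)
(48 - 38)²/u(32) = (48 - 38)²/(2 + 32) = 10²/34 = 100*(1/34) = 50/17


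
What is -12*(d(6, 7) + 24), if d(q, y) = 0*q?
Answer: -288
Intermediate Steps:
d(q, y) = 0
-12*(d(6, 7) + 24) = -12*(0 + 24) = -12*24 = -288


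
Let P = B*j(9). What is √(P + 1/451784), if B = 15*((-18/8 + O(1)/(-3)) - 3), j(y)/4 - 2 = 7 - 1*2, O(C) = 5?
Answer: I*√148234003290974/225892 ≈ 53.898*I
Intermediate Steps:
j(y) = 28 (j(y) = 8 + 4*(7 - 1*2) = 8 + 4*(7 - 2) = 8 + 4*5 = 8 + 20 = 28)
B = -415/4 (B = 15*((-18/8 + 5/(-3)) - 3) = 15*((-18*⅛ + 5*(-⅓)) - 3) = 15*((-9/4 - 5/3) - 3) = 15*(-47/12 - 3) = 15*(-83/12) = -415/4 ≈ -103.75)
P = -2905 (P = -415/4*28 = -2905)
√(P + 1/451784) = √(-2905 + 1/451784) = √(-1312432519/451784) = I*√148234003290974/225892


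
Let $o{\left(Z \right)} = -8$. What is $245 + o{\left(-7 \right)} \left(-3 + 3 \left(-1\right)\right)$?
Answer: $293$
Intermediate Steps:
$245 + o{\left(-7 \right)} \left(-3 + 3 \left(-1\right)\right) = 245 - 8 \left(-3 + 3 \left(-1\right)\right) = 245 - 8 \left(-3 - 3\right) = 245 - -48 = 245 + 48 = 293$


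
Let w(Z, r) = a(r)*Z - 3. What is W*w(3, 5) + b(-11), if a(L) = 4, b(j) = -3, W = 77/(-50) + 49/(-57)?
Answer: -23367/950 ≈ -24.597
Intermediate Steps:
W = -6839/2850 (W = 77*(-1/50) + 49*(-1/57) = -77/50 - 49/57 = -6839/2850 ≈ -2.3997)
w(Z, r) = -3 + 4*Z (w(Z, r) = 4*Z - 3 = -3 + 4*Z)
W*w(3, 5) + b(-11) = -6839*(-3 + 4*3)/2850 - 3 = -6839*(-3 + 12)/2850 - 3 = -6839/2850*9 - 3 = -20517/950 - 3 = -23367/950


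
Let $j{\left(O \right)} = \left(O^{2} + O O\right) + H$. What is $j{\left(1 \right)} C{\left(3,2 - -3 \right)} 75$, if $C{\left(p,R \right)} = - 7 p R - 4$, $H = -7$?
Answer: $40875$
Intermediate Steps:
$j{\left(O \right)} = -7 + 2 O^{2}$ ($j{\left(O \right)} = \left(O^{2} + O O\right) - 7 = \left(O^{2} + O^{2}\right) - 7 = 2 O^{2} - 7 = -7 + 2 O^{2}$)
$C{\left(p,R \right)} = -4 - 7 R p$ ($C{\left(p,R \right)} = - 7 R p - 4 = -4 - 7 R p$)
$j{\left(1 \right)} C{\left(3,2 - -3 \right)} 75 = \left(-7 + 2 \cdot 1^{2}\right) \left(-4 - 7 \left(2 - -3\right) 3\right) 75 = \left(-7 + 2 \cdot 1\right) \left(-4 - 7 \left(2 + 3\right) 3\right) 75 = \left(-7 + 2\right) \left(-4 - 35 \cdot 3\right) 75 = - 5 \left(-4 - 105\right) 75 = \left(-5\right) \left(-109\right) 75 = 545 \cdot 75 = 40875$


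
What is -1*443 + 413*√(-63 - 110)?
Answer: -443 + 413*I*√173 ≈ -443.0 + 5432.2*I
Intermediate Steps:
-1*443 + 413*√(-63 - 110) = -443 + 413*√(-173) = -443 + 413*(I*√173) = -443 + 413*I*√173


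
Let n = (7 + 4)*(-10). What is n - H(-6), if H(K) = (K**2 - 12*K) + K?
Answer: -212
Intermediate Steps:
H(K) = K**2 - 11*K
n = -110 (n = 11*(-10) = -110)
n - H(-6) = -110 - (-6)*(-11 - 6) = -110 - (-6)*(-17) = -110 - 1*102 = -110 - 102 = -212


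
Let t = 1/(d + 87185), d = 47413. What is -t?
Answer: -1/134598 ≈ -7.4295e-6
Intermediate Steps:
t = 1/134598 (t = 1/(47413 + 87185) = 1/134598 ≈ 7.4295e-6)
-t = -1*1/134598 = -1/134598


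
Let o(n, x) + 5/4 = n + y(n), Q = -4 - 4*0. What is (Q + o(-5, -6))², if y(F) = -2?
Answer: 2401/16 ≈ 150.06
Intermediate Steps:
Q = -4 (Q = -4 + 0 = -4)
o(n, x) = -13/4 + n (o(n, x) = -5/4 + (n - 2) = -5/4 + (-2 + n) = -13/4 + n)
(Q + o(-5, -6))² = (-4 + (-13/4 - 5))² = (-4 - 33/4)² = (-49/4)² = 2401/16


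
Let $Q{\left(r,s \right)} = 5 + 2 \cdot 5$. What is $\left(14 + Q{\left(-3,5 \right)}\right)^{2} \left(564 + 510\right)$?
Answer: $903234$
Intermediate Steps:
$Q{\left(r,s \right)} = 15$ ($Q{\left(r,s \right)} = 5 + 10 = 15$)
$\left(14 + Q{\left(-3,5 \right)}\right)^{2} \left(564 + 510\right) = \left(14 + 15\right)^{2} \left(564 + 510\right) = 29^{2} \cdot 1074 = 841 \cdot 1074 = 903234$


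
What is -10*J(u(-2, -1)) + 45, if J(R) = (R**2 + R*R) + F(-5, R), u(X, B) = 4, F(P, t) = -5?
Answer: -225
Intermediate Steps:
J(R) = -5 + 2*R**2 (J(R) = (R**2 + R*R) - 5 = (R**2 + R**2) - 5 = 2*R**2 - 5 = -5 + 2*R**2)
-10*J(u(-2, -1)) + 45 = -10*(-5 + 2*4**2) + 45 = -10*(-5 + 2*16) + 45 = -10*(-5 + 32) + 45 = -10*27 + 45 = -270 + 45 = -225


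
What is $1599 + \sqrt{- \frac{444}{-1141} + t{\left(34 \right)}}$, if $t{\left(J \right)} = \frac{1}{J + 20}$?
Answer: $1599 + \frac{\sqrt{171950982}}{20538} \approx 1599.6$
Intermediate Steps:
$t{\left(J \right)} = \frac{1}{20 + J}$
$1599 + \sqrt{- \frac{444}{-1141} + t{\left(34 \right)}} = 1599 + \sqrt{- \frac{444}{-1141} + \frac{1}{20 + 34}} = 1599 + \sqrt{\left(-444\right) \left(- \frac{1}{1141}\right) + \frac{1}{54}} = 1599 + \sqrt{\frac{444}{1141} + \frac{1}{54}} = 1599 + \sqrt{\frac{25117}{61614}} = 1599 + \frac{\sqrt{171950982}}{20538}$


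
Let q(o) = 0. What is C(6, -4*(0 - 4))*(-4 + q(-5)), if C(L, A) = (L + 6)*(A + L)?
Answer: -1056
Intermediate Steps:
C(L, A) = (6 + L)*(A + L)
C(6, -4*(0 - 4))*(-4 + q(-5)) = (6² + 6*(-4*(0 - 4)) + 6*6 - 4*(0 - 4)*6)*(-4 + 0) = (36 + 6*(-4*(-4)) + 36 - 4*(-4)*6)*(-4) = (36 + 6*16 + 36 + 16*6)*(-4) = (36 + 96 + 36 + 96)*(-4) = 264*(-4) = -1056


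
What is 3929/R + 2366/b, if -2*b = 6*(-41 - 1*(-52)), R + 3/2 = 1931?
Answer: -8871080/127347 ≈ -69.661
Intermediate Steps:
R = 3859/2 (R = -3/2 + 1931 = 3859/2 ≈ 1929.5)
b = -33 (b = -3*(-41 - 1*(-52)) = -3*(-41 + 52) = -3*11 = -½*66 = -33)
3929/R + 2366/b = 3929/(3859/2) + 2366/(-33) = 3929*(2/3859) + 2366*(-1/33) = 7858/3859 - 2366/33 = -8871080/127347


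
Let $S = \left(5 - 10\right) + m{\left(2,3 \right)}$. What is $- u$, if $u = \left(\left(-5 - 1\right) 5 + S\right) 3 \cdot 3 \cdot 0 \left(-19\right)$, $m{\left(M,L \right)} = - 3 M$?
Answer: $0$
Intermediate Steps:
$S = -11$ ($S = \left(5 - 10\right) - 6 = -5 - 6 = -11$)
$u = 0$ ($u = \left(\left(-5 - 1\right) 5 - 11\right) 3 \cdot 3 \cdot 0 \left(-19\right) = \left(\left(-6\right) 5 - 11\right) 9 \cdot 0 \left(-19\right) = \left(-30 - 11\right) 0 \left(-19\right) = \left(-41\right) 0 \left(-19\right) = 0 \left(-19\right) = 0$)
$- u = \left(-1\right) 0 = 0$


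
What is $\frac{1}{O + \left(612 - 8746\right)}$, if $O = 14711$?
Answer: $\frac{1}{6577} \approx 0.00015204$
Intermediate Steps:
$\frac{1}{O + \left(612 - 8746\right)} = \frac{1}{14711 + \left(612 - 8746\right)} = \frac{1}{14711 - 8134} = \frac{1}{6577}$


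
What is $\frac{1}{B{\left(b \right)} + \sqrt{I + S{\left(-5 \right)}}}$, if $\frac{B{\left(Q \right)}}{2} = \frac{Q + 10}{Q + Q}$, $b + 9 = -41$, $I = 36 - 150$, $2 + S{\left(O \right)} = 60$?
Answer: $\frac{5}{354} - \frac{25 i \sqrt{14}}{708} \approx 0.014124 - 0.13212 i$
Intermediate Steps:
$S{\left(O \right)} = 58$ ($S{\left(O \right)} = -2 + 60 = 58$)
$I = -114$ ($I = 36 - 150 = -114$)
$b = -50$ ($b = -9 - 41 = -50$)
$B{\left(Q \right)} = \frac{10 + Q}{Q}$ ($B{\left(Q \right)} = 2 \frac{Q + 10}{Q + Q} = 2 \frac{10 + Q}{2 Q} = \frac{10 + Q}{Q}$)
$\frac{1}{B{\left(b \right)} + \sqrt{I + S{\left(-5 \right)}}} = \frac{1}{\frac{10 - 50}{-50} + \sqrt{-114 + 58}} = \frac{1}{\left(- \frac{1}{50}\right) \left(-40\right) + \sqrt{-56}} = \frac{1}{\frac{4}{5} + 2 i \sqrt{14}}$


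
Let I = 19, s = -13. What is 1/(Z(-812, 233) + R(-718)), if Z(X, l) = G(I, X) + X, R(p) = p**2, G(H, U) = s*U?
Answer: 1/525268 ≈ 1.9038e-6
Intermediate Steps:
G(H, U) = -13*U
Z(X, l) = -12*X (Z(X, l) = -13*X + X = -12*X)
1/(Z(-812, 233) + R(-718)) = 1/(-12*(-812) + (-718)**2) = 1/(9744 + 515524) = 1/525268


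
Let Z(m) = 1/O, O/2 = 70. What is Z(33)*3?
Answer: 3/140 ≈ 0.021429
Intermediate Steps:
O = 140 (O = 2*70 = 140)
Z(m) = 1/140
Z(33)*3 = (1/140)*3 = 3/140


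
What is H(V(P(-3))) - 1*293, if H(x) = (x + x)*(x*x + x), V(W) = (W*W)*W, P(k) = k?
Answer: -38201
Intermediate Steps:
V(W) = W³ (V(W) = W²*W = W³)
H(x) = 2*x*(x + x²) (H(x) = (2*x)*(x² + x) = (2*x)*(x + x²) = 2*x*(x + x²))
H(V(P(-3))) - 1*293 = 2*((-3)³)²*(1 + (-3)³) - 1*293 = 2*(-27)²*(1 - 27) - 293 = 2*729*(-26) - 293 = -37908 - 293 = -38201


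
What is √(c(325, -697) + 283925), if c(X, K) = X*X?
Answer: 35*√318 ≈ 624.14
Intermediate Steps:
c(X, K) = X²
√(c(325, -697) + 283925) = √(325² + 283925) = √(105625 + 283925) = √389550 = 35*√318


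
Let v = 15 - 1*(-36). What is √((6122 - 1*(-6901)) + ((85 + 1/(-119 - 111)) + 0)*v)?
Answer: √918226470/230 ≈ 131.75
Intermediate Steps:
v = 51 (v = 15 + 36 = 51)
√((6122 - 1*(-6901)) + ((85 + 1/(-119 - 111)) + 0)*v) = √((6122 - 1*(-6901)) + ((85 + 1/(-119 - 111)) + 0)*51) = √((6122 + 6901) + ((85 + 1/(-230)) + 0)*51) = √(13023 + ((85 - 1/230) + 0)*51) = √(13023 + (19549/230 + 0)*51) = √(13023 + (19549/230)*51) = √(13023 + 996999/230) = √(3992289/230) = √918226470/230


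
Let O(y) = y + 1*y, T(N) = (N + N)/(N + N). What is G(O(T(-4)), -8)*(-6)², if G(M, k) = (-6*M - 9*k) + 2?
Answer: 2232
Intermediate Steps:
T(N) = 1 (T(N) = (2*N)/((2*N)) = (2*N)*(1/(2*N)) = 1)
O(y) = 2*y (O(y) = y + y = 2*y)
G(M, k) = 2 - 9*k - 6*M (G(M, k) = (-9*k - 6*M) + 2 = 2 - 9*k - 6*M)
G(O(T(-4)), -8)*(-6)² = (2 - 9*(-8) - 12)*(-6)² = (2 + 72 - 6*2)*36 = (2 + 72 - 12)*36 = 62*36 = 2232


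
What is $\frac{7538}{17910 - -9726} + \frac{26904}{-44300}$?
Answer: $- \frac{51198193}{153034350} \approx -0.33455$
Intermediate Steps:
$\frac{7538}{17910 - -9726} + \frac{26904}{-44300} = \frac{7538}{17910 + 9726} + 26904 \left(- \frac{1}{44300}\right) = \frac{7538}{27636} - \frac{6726}{11075} = 7538 \cdot \frac{1}{27636} - \frac{6726}{11075} = \frac{3769}{13818} - \frac{6726}{11075} = - \frac{51198193}{153034350}$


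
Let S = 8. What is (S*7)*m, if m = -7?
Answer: -392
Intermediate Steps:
(S*7)*m = (8*7)*(-7) = 56*(-7) = -392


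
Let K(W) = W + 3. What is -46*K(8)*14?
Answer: -7084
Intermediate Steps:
K(W) = 3 + W
-46*K(8)*14 = -46*(3 + 8)*14 = -46*11*14 = -506*14 = -7084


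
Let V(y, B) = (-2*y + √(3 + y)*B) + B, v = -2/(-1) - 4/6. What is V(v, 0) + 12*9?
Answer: 316/3 ≈ 105.33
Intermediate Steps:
v = 4/3 (v = -2*(-1) - 4*⅙ = 2 - ⅔ = 4/3 ≈ 1.3333)
V(y, B) = B - 2*y + B*√(3 + y) (V(y, B) = (-2*y + B*√(3 + y)) + B = B - 2*y + B*√(3 + y))
V(v, 0) + 12*9 = (0 - 2*4/3 + 0*√(3 + 4/3)) + 12*9 = (0 - 8/3 + 0*√(13/3)) + 108 = (0 - 8/3 + 0*(√39/3)) + 108 = (0 - 8/3 + 0) + 108 = -8/3 + 108 = 316/3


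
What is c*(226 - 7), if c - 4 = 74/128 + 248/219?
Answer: 80039/64 ≈ 1250.6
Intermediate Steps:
c = 80039/14016 (c = 4 + (74/128 + 248/219) = 4 + (74*(1/128) + 248*(1/219)) = 4 + (37/64 + 248/219) = 4 + 23975/14016 = 80039/14016 ≈ 5.7105)
c*(226 - 7) = 80039*(226 - 7)/14016 = (80039/14016)*219 = 80039/64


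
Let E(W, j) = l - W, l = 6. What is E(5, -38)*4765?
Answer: 4765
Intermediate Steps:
E(W, j) = 6 - W
E(5, -38)*4765 = (6 - 1*5)*4765 = (6 - 5)*4765 = 1*4765 = 4765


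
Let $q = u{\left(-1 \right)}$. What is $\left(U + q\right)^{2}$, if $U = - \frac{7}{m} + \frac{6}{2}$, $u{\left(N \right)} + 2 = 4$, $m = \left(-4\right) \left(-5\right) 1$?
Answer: $\frac{8649}{400} \approx 21.622$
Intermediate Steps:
$m = 20$ ($m = 20 \cdot 1 = 20$)
$u{\left(N \right)} = 2$ ($u{\left(N \right)} = -2 + 4 = 2$)
$U = \frac{53}{20}$ ($U = - \frac{7}{20} + \frac{6}{2} = \left(-7\right) \frac{1}{20} + 6 \cdot \frac{1}{2} = - \frac{7}{20} + 3 = \frac{53}{20} \approx 2.65$)
$q = 2$
$\left(U + q\right)^{2} = \left(\frac{53}{20} + 2\right)^{2} = \left(\frac{93}{20}\right)^{2} = \frac{8649}{400}$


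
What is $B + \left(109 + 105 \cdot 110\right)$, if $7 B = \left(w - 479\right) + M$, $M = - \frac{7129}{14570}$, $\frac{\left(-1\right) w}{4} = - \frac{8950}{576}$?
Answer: $\frac{42588749411}{3671640} \approx 11599.0$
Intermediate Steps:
$w = \frac{4475}{72}$ ($w = - 4 \left(- \frac{8950}{576}\right) = - 4 \left(\left(-8950\right) \frac{1}{576}\right) = \left(-4\right) \left(- \frac{4475}{288}\right) = \frac{4475}{72} \approx 62.153$)
$M = - \frac{7129}{14570}$ ($M = \left(-7129\right) \frac{1}{14570} = - \frac{7129}{14570} \approx -0.48929$)
$B = - \frac{218901349}{3671640}$ ($B = \frac{\left(\frac{4475}{72} - 479\right) - \frac{7129}{14570}}{7} = \frac{- \frac{30013}{72} - \frac{7129}{14570}}{7} = \frac{1}{7} \left(- \frac{218901349}{524520}\right) = - \frac{218901349}{3671640} \approx -59.62$)
$B + \left(109 + 105 \cdot 110\right) = - \frac{218901349}{3671640} + \left(109 + 105 \cdot 110\right) = - \frac{218901349}{3671640} + \left(109 + 11550\right) = - \frac{218901349}{3671640} + 11659 = \frac{42588749411}{3671640}$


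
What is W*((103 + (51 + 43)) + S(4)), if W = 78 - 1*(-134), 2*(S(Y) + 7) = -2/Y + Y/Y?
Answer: 40333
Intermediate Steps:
S(Y) = -13/2 - 1/Y (S(Y) = -7 + (-2/Y + Y/Y)/2 = -7 + (-2/Y + 1)/2 = -7 + (1 - 2/Y)/2 = -7 + (1/2 - 1/Y) = -13/2 - 1/Y)
W = 212 (W = 78 + 134 = 212)
W*((103 + (51 + 43)) + S(4)) = 212*((103 + (51 + 43)) + (-13/2 - 1/4)) = 212*((103 + 94) + (-13/2 - 1*1/4)) = 212*(197 + (-13/2 - 1/4)) = 212*(197 - 27/4) = 212*(761/4) = 40333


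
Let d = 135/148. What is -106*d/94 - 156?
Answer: -1092291/6956 ≈ -157.03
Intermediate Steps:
d = 135/148 (d = 135*(1/148) = 135/148 ≈ 0.91216)
-106*d/94 - 156 = -7155/(74*94) - 156 = -106*135/13912 - 156 = -7155/6956 - 156 = -1092291/6956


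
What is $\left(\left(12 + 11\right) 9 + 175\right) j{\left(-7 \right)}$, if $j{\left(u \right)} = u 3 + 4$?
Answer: $-6494$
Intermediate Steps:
$j{\left(u \right)} = 4 + 3 u$ ($j{\left(u \right)} = 3 u + 4 = 4 + 3 u$)
$\left(\left(12 + 11\right) 9 + 175\right) j{\left(-7 \right)} = \left(\left(12 + 11\right) 9 + 175\right) \left(4 + 3 \left(-7\right)\right) = \left(23 \cdot 9 + 175\right) \left(4 - 21\right) = \left(207 + 175\right) \left(-17\right) = 382 \left(-17\right) = -6494$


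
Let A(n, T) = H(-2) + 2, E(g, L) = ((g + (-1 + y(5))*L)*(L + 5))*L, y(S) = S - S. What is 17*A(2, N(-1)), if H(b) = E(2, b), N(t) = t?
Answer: -374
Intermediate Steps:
y(S) = 0
E(g, L) = L*(5 + L)*(g - L) (E(g, L) = ((g + (-1 + 0)*L)*(L + 5))*L = ((g - L)*(5 + L))*L = ((5 + L)*(g - L))*L = L*(5 + L)*(g - L))
H(b) = b*(10 - b² - 3*b) (H(b) = b*(-b² - 5*b + 5*2 + b*2) = b*(-b² - 5*b + 10 + 2*b) = b*(10 - b² - 3*b))
A(n, T) = -22 (A(n, T) = -2*(10 - 1*(-2)² - 3*(-2)) + 2 = -2*(10 - 1*4 + 6) + 2 = -2*(10 - 4 + 6) + 2 = -2*12 + 2 = -24 + 2 = -22)
17*A(2, N(-1)) = 17*(-22) = -374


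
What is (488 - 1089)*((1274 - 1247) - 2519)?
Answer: 1497692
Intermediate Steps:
(488 - 1089)*((1274 - 1247) - 2519) = -601*(27 - 2519) = -601*(-2492) = 1497692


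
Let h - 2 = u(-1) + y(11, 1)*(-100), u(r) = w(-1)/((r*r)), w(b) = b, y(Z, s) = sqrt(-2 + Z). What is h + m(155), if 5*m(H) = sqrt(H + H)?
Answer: -299 + sqrt(310)/5 ≈ -295.48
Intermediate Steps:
m(H) = sqrt(2)*sqrt(H)/5 (m(H) = sqrt(H + H)/5 = sqrt(2*H)/5 = (sqrt(2)*sqrt(H))/5 = sqrt(2)*sqrt(H)/5)
u(r) = -1/r**2 (u(r) = -1/(r*r) = -1/(r**2) = -1/r**2)
h = -299 (h = 2 + (-1/(-1)**2 + sqrt(-2 + 11)*(-100)) = 2 + (-1*1 + sqrt(9)*(-100)) = 2 + (-1 + 3*(-100)) = 2 + (-1 - 300) = 2 - 301 = -299)
h + m(155) = -299 + sqrt(2)*sqrt(155)/5 = -299 + sqrt(310)/5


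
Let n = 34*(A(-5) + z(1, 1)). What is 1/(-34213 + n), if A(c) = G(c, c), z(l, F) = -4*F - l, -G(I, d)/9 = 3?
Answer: -1/35301 ≈ -2.8328e-5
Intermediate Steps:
G(I, d) = -27 (G(I, d) = -9*3 = -27)
z(l, F) = -l - 4*F
A(c) = -27
n = -1088 (n = 34*(-27 + (-1*1 - 4*1)) = 34*(-27 + (-1 - 4)) = 34*(-27 - 5) = 34*(-32) = -1088)
1/(-34213 + n) = 1/(-34213 - 1088) = 1/(-35301) = -1/35301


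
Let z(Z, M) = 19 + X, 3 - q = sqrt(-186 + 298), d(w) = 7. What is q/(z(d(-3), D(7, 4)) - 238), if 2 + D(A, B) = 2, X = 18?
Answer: -1/67 + 4*sqrt(7)/201 ≈ 0.037726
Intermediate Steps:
D(A, B) = 0 (D(A, B) = -2 + 2 = 0)
q = 3 - 4*sqrt(7) (q = 3 - sqrt(-186 + 298) = 3 - sqrt(112) = 3 - 4*sqrt(7) ≈ -7.5830)
z(Z, M) = 37 (z(Z, M) = 19 + 18 = 37)
q/(z(d(-3), D(7, 4)) - 238) = (3 - 4*sqrt(7))/(37 - 238) = (3 - 4*sqrt(7))/(-201) = -(3 - 4*sqrt(7))/201 = -1/67 + 4*sqrt(7)/201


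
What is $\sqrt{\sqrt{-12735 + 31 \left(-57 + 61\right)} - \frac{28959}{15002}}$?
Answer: $\frac{\sqrt{-434442918 + 225060004 i \sqrt{12611}}}{15002} \approx 7.4292 + 7.558 i$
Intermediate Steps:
$\sqrt{\sqrt{-12735 + 31 \left(-57 + 61\right)} - \frac{28959}{15002}} = \sqrt{\sqrt{-12735 + 31 \cdot 4} - \frac{28959}{15002}} = \sqrt{\sqrt{-12735 + 124} - \frac{28959}{15002}} = \sqrt{\sqrt{-12611} - \frac{28959}{15002}} = \sqrt{i \sqrt{12611} - \frac{28959}{15002}} = \sqrt{- \frac{28959}{15002} + i \sqrt{12611}}$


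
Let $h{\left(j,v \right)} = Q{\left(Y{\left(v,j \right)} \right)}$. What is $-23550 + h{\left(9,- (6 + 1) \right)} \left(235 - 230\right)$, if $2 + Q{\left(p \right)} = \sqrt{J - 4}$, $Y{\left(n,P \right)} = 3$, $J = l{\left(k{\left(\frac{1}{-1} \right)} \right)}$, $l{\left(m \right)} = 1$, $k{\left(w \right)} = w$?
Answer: $-23560 + 5 i \sqrt{3} \approx -23560.0 + 8.6602 i$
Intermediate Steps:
$J = 1$
$Q{\left(p \right)} = -2 + i \sqrt{3}$ ($Q{\left(p \right)} = -2 + \sqrt{1 - 4} = -2 + \sqrt{-3} = -2 + i \sqrt{3}$)
$h{\left(j,v \right)} = -2 + i \sqrt{3}$
$-23550 + h{\left(9,- (6 + 1) \right)} \left(235 - 230\right) = -23550 + \left(-2 + i \sqrt{3}\right) \left(235 - 230\right) = -23550 + \left(-2 + i \sqrt{3}\right) 5 = -23550 - \left(10 - 5 i \sqrt{3}\right) = -23560 + 5 i \sqrt{3}$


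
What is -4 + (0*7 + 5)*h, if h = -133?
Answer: -669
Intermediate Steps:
-4 + (0*7 + 5)*h = -4 + (0*7 + 5)*(-133) = -4 + (0 + 5)*(-133) = -4 + 5*(-133) = -4 - 665 = -669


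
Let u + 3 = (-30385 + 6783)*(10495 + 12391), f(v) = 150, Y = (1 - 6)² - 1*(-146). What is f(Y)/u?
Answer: -6/21606215 ≈ -2.7770e-7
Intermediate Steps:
Y = 171 (Y = (-5)² + 146 = 25 + 146 = 171)
u = -540155375 (u = -3 + (-30385 + 6783)*(10495 + 12391) = -3 - 23602*22886 = -3 - 540155372 = -540155375)
f(Y)/u = 150/(-540155375) = 150*(-1/540155375) = -6/21606215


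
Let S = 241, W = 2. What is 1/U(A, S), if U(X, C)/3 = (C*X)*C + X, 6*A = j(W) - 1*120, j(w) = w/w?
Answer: -1/3455879 ≈ -2.8936e-7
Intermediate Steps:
j(w) = 1
A = -119/6 (A = (1 - 1*120)/6 = (1 - 120)/6 = (1/6)*(-119) = -119/6 ≈ -19.833)
U(X, C) = 3*X + 3*X*C**2 (U(X, C) = 3*((C*X)*C + X) = 3*(X*C**2 + X) = 3*(X + X*C**2) = 3*X + 3*X*C**2)
1/U(A, S) = 1/(3*(-119/6)*(1 + 241**2)) = 1/(3*(-119/6)*(1 + 58081)) = 1/(3*(-119/6)*58082) = 1/(-3455879) = -1/3455879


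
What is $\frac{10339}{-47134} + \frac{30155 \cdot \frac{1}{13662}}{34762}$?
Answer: $- \frac{2454380233373}{11192402969748} \approx -0.21929$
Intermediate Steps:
$\frac{10339}{-47134} + \frac{30155 \cdot \frac{1}{13662}}{34762} = 10339 \left(- \frac{1}{47134}\right) + 30155 \cdot \frac{1}{13662} \cdot \frac{1}{34762} = - \frac{10339}{47134} + \frac{30155}{13662} \cdot \frac{1}{34762} = - \frac{10339}{47134} + \frac{30155}{474918444} = - \frac{2454380233373}{11192402969748}$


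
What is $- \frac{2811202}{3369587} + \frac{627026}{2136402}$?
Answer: $- \frac{1946519458471}{3599396202987} \approx -0.54079$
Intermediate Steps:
$- \frac{2811202}{3369587} + \frac{627026}{2136402} = \left(-2811202\right) \frac{1}{3369587} + 627026 \cdot \frac{1}{2136402} = - \frac{2811202}{3369587} + \frac{313513}{1068201} = - \frac{1946519458471}{3599396202987}$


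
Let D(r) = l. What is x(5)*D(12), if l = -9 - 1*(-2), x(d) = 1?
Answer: -7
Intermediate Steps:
l = -7 (l = -9 + 2 = -7)
D(r) = -7
x(5)*D(12) = 1*(-7) = -7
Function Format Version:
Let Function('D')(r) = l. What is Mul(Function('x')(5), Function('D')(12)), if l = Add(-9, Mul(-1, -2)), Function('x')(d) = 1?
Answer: -7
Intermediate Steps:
l = -7 (l = Add(-9, 2) = -7)
Function('D')(r) = -7
Mul(Function('x')(5), Function('D')(12)) = Mul(1, -7) = -7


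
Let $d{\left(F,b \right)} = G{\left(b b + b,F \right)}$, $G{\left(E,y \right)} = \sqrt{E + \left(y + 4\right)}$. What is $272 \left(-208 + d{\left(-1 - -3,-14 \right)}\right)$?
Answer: $-56576 + 544 \sqrt{47} \approx -52847.0$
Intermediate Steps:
$G{\left(E,y \right)} = \sqrt{4 + E + y}$ ($G{\left(E,y \right)} = \sqrt{E + \left(4 + y\right)} = \sqrt{4 + E + y}$)
$d{\left(F,b \right)} = \sqrt{4 + F + b + b^{2}}$ ($d{\left(F,b \right)} = \sqrt{4 + \left(b b + b\right) + F} = \sqrt{4 + \left(b^{2} + b\right) + F} = \sqrt{4 + \left(b + b^{2}\right) + F} = \sqrt{4 + F + b + b^{2}}$)
$272 \left(-208 + d{\left(-1 - -3,-14 \right)}\right) = 272 \left(-208 + \sqrt{4 - -2 - 14 \left(1 - 14\right)}\right) = 272 \left(-208 + \sqrt{4 + \left(-1 + 3\right) - -182}\right) = 272 \left(-208 + \sqrt{4 + 2 + 182}\right) = 272 \left(-208 + \sqrt{188}\right) = 272 \left(-208 + 2 \sqrt{47}\right) = -56576 + 544 \sqrt{47}$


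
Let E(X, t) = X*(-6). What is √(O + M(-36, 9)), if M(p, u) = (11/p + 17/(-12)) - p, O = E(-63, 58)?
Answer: √14842/6 ≈ 20.305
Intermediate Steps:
E(X, t) = -6*X
O = 378 (O = -6*(-63) = 378)
M(p, u) = -17/12 - p + 11/p (M(p, u) = (11/p + 17*(-1/12)) - p = (11/p - 17/12) - p = (-17/12 + 11/p) - p = -17/12 - p + 11/p)
√(O + M(-36, 9)) = √(378 + (-17/12 - 1*(-36) + 11/(-36))) = √(378 + (-17/12 + 36 + 11*(-1/36))) = √(378 + (-17/12 + 36 - 11/36)) = √(378 + 617/18) = √(7421/18) = √14842/6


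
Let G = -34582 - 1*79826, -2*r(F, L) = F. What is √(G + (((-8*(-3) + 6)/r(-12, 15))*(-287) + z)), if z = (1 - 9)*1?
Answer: 23*I*√219 ≈ 340.37*I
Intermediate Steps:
r(F, L) = -F/2
G = -114408 (G = -34582 - 79826 = -114408)
z = -8 (z = -8*1 = -8)
√(G + (((-8*(-3) + 6)/r(-12, 15))*(-287) + z)) = √(-114408 + (((-8*(-3) + 6)/((-½*(-12))))*(-287) - 8)) = √(-114408 + (((24 + 6)/6)*(-287) - 8)) = √(-114408 + ((30*(⅙))*(-287) - 8)) = √(-114408 + (5*(-287) - 8)) = √(-114408 + (-1435 - 8)) = √(-114408 - 1443) = √(-115851) = 23*I*√219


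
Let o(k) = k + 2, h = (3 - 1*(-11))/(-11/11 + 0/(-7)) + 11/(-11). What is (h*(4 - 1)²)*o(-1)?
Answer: -135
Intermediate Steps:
h = -15 (h = (3 + 11)/(-11*1/11 + 0*(-⅐)) + 11*(-1/11) = 14/(-1 + 0) - 1 = 14/(-1) - 1 = 14*(-1) - 1 = -14 - 1 = -15)
o(k) = 2 + k
(h*(4 - 1)²)*o(-1) = (-15*(4 - 1)²)*(2 - 1) = -15*3²*1 = -15*9*1 = -135*1 = -135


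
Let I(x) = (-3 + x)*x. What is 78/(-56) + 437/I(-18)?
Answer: -179/756 ≈ -0.23677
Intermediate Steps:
I(x) = x*(-3 + x)
78/(-56) + 437/I(-18) = 78/(-56) + 437/((-18*(-3 - 18))) = 78*(-1/56) + 437/((-18*(-21))) = -39/28 + 437/378 = -179/756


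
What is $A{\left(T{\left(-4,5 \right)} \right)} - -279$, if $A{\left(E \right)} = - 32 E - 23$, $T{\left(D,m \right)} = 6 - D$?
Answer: $-64$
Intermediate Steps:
$A{\left(E \right)} = -23 - 32 E$
$A{\left(T{\left(-4,5 \right)} \right)} - -279 = \left(-23 - 32 \left(6 - -4\right)\right) - -279 = \left(-23 - 32 \left(6 + 4\right)\right) + 279 = \left(-23 - 320\right) + 279 = -343 + 279 = -64$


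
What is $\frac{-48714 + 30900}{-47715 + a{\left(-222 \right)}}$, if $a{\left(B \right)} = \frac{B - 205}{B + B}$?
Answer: $\frac{7909416}{21185033} \approx 0.37335$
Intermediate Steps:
$a{\left(B \right)} = \frac{-205 + B}{2 B}$
$\frac{-48714 + 30900}{-47715 + a{\left(-222 \right)}} = \frac{-48714 + 30900}{-47715 + \frac{-205 - 222}{2 \left(-222\right)}} = - \frac{17814}{-47715 + \frac{1}{2} \left(- \frac{1}{222}\right) \left(-427\right)} = - \frac{17814}{-47715 + \frac{427}{444}} = - \frac{17814}{- \frac{21185033}{444}} = \left(-17814\right) \left(- \frac{444}{21185033}\right) = \frac{7909416}{21185033}$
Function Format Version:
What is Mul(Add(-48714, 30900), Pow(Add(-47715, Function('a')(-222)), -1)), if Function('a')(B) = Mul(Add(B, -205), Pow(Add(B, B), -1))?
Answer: Rational(7909416, 21185033) ≈ 0.37335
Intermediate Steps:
Function('a')(B) = Mul(Rational(1, 2), Pow(B, -1), Add(-205, B)) (Function('a')(B) = Mul(Add(-205, B), Pow(Mul(2, B), -1)) = Mul(Add(-205, B), Mul(Rational(1, 2), Pow(B, -1))) = Mul(Rational(1, 2), Pow(B, -1), Add(-205, B)))
Mul(Add(-48714, 30900), Pow(Add(-47715, Function('a')(-222)), -1)) = Mul(Add(-48714, 30900), Pow(Add(-47715, Mul(Rational(1, 2), Pow(-222, -1), Add(-205, -222))), -1)) = Mul(-17814, Pow(Add(-47715, Mul(Rational(1, 2), Rational(-1, 222), -427)), -1)) = Mul(-17814, Pow(Add(-47715, Rational(427, 444)), -1)) = Mul(-17814, Pow(Rational(-21185033, 444), -1)) = Mul(-17814, Rational(-444, 21185033)) = Rational(7909416, 21185033)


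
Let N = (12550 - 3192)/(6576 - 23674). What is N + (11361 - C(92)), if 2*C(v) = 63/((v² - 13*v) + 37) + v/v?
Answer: 236477943678/20816815 ≈ 11360.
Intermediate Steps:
C(v) = ½ + 63/(2*(37 + v² - 13*v)) (C(v) = (63/((v² - 13*v) + 37) + v/v)/2 = (63/(37 + v² - 13*v) + 1)/2 = (1 + 63/(37 + v² - 13*v))/2 = ½ + 63/(2*(37 + v² - 13*v)))
N = -4679/8549 (N = 9358/(-17098) = 9358*(-1/17098) = -4679/8549 ≈ -0.54732)
N + (11361 - C(92)) = -4679/8549 + (11361 - (100 + 92² - 13*92)/(2*(37 + 92² - 13*92))) = -4679/8549 + (11361 - (100 + 8464 - 1196)/(2*(37 + 8464 - 1196))) = -4679/8549 + (11361 - 7368/(2*7305)) = -4679/8549 + (11361 - 1*1228/2435) = -4679/8549 + (11361 - 1228/2435) = -4679/8549 + 27662807/2435 = 236477943678/20816815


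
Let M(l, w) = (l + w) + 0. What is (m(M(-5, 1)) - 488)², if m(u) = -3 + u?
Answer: 245025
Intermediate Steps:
M(l, w) = l + w
(m(M(-5, 1)) - 488)² = ((-3 + (-5 + 1)) - 488)² = ((-3 - 4) - 488)² = (-7 - 488)² = (-495)² = 245025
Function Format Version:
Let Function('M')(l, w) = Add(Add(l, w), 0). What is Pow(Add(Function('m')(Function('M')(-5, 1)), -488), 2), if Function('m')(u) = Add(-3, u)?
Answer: 245025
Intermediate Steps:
Function('M')(l, w) = Add(l, w)
Pow(Add(Function('m')(Function('M')(-5, 1)), -488), 2) = Pow(Add(Add(-3, Add(-5, 1)), -488), 2) = Pow(Add(Add(-3, -4), -488), 2) = Pow(Add(-7, -488), 2) = Pow(-495, 2) = 245025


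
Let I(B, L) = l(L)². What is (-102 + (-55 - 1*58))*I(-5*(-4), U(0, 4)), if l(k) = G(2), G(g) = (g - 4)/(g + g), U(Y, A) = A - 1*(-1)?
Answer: -215/4 ≈ -53.750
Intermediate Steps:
U(Y, A) = 1 + A (U(Y, A) = A + 1 = 1 + A)
G(g) = (-4 + g)/(2*g) (G(g) = (-4 + g)/((2*g)) = (-4 + g)*(1/(2*g)) = (-4 + g)/(2*g))
l(k) = -½ (l(k) = (½)*(-4 + 2)/2 = (½)*(½)*(-2) = -½)
I(B, L) = ¼ (I(B, L) = (-½)² = ¼)
(-102 + (-55 - 1*58))*I(-5*(-4), U(0, 4)) = (-102 + (-55 - 1*58))*(¼) = (-102 + (-55 - 58))*(¼) = (-102 - 113)*(¼) = -215*¼ = -215/4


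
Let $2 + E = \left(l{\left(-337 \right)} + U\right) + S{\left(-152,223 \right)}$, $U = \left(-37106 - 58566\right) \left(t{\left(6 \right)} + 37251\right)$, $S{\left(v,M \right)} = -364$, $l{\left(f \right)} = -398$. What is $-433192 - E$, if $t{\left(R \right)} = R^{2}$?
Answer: $3566889436$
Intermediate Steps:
$U = -3567321864$ ($U = \left(-37106 - 58566\right) \left(6^{2} + 37251\right) = - 95672 \left(36 + 37251\right) = \left(-95672\right) 37287 = -3567321864$)
$E = -3567322628$ ($E = -2 - 3567322626 = -3567322628$)
$-433192 - E = -433192 - -3567322628 = -433192 + 3567322628 = 3566889436$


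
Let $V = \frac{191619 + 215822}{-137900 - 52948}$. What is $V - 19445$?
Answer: $- \frac{3711446801}{190848} \approx -19447.0$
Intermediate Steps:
$V = - \frac{407441}{190848}$ ($V = \frac{407441}{-190848} = 407441 \left(- \frac{1}{190848}\right) = - \frac{407441}{190848} \approx -2.1349$)
$V - 19445 = - \frac{407441}{190848} - 19445 = - \frac{3711446801}{190848}$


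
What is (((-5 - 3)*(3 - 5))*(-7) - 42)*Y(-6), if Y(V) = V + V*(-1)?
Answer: 0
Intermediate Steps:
Y(V) = 0 (Y(V) = V - V = 0)
(((-5 - 3)*(3 - 5))*(-7) - 42)*Y(-6) = (((-5 - 3)*(3 - 5))*(-7) - 42)*0 = (-8*(-2)*(-7) - 42)*0 = (16*(-7) - 42)*0 = (-112 - 42)*0 = -154*0 = 0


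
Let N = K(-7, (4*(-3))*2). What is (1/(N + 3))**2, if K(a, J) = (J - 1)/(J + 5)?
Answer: 361/6724 ≈ 0.053688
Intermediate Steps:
K(a, J) = (-1 + J)/(5 + J)
N = 25/19 (N = (-1 + (4*(-3))*2)/(5 + (4*(-3))*2) = (-1 - 12*2)/(5 - 12*2) = (-1 - 24)/(5 - 24) = -25/(-19) = -1/19*(-25) = 25/19 ≈ 1.3158)
(1/(N + 3))**2 = (1/(25/19 + 3))**2 = (1/(82/19))**2 = (19/82)**2 = 361/6724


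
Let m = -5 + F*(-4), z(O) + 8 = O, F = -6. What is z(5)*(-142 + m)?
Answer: 369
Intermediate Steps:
z(O) = -8 + O
m = 19 (m = -5 - 6*(-4) = -5 + 24 = 19)
z(5)*(-142 + m) = (-8 + 5)*(-142 + 19) = -3*(-123) = 369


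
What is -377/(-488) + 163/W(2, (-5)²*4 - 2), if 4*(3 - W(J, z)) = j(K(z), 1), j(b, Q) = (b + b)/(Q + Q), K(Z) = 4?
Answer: 40149/488 ≈ 82.273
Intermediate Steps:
j(b, Q) = b/Q (j(b, Q) = (2*b)/((2*Q)) = (2*b)*(1/(2*Q)) = b/Q)
W(J, z) = 2 (W(J, z) = 3 - 1/1 = 3 - 1 = 2)
-377/(-488) + 163/W(2, (-5)²*4 - 2) = -377/(-488) + 163/2 = -377*(-1/488) + 163*(½) = 377/488 + 163/2 = 40149/488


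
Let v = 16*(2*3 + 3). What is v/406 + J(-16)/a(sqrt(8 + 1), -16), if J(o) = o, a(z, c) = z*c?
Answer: 419/609 ≈ 0.68801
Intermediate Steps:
a(z, c) = c*z
v = 144 (v = 16*(6 + 3) = 16*9 = 144)
v/406 + J(-16)/a(sqrt(8 + 1), -16) = 144/406 - 16*(-1/(16*sqrt(8 + 1))) = 144*(1/406) - 16/((-16*sqrt(9))) = 72/203 - 16/((-16*3)) = 72/203 - 16/(-48) = 72/203 - 16*(-1/48) = 72/203 + 1/3 = 419/609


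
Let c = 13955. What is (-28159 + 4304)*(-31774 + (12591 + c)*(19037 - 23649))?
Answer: 2921329244730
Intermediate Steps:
(-28159 + 4304)*(-31774 + (12591 + c)*(19037 - 23649)) = (-28159 + 4304)*(-31774 + (12591 + 13955)*(19037 - 23649)) = -23855*(-31774 + 26546*(-4612)) = -23855*(-31774 - 122430152) = -23855*(-122461926) = 2921329244730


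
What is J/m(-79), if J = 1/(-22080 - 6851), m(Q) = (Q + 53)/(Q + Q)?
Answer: -79/376103 ≈ -0.00021005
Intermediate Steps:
m(Q) = (53 + Q)/(2*Q) (m(Q) = (53 + Q)/((2*Q)) = (53 + Q)*(1/(2*Q)) = (53 + Q)/(2*Q))
J = -1/28931 (J = 1/(-28931) = -1/28931 ≈ -3.4565e-5)
J/m(-79) = -(-158/(53 - 79))/28931 = -1/(28931*((1/2)*(-1/79)*(-26))) = -1/(28931*13/79) = -1/28931*79/13 = -79/376103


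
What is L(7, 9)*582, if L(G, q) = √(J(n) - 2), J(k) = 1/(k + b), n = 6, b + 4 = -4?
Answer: 291*I*√10 ≈ 920.22*I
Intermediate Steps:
b = -8 (b = -4 - 4 = -8)
J(k) = 1/(-8 + k) (J(k) = 1/(k - 8) = 1/(-8 + k))
L(G, q) = I*√10/2 (L(G, q) = √(1/(-8 + 6) - 2) = √(1/(-2) - 2) = √(-½ - 2) = √(-5/2) = I*√10/2)
L(7, 9)*582 = (I*√10/2)*582 = 291*I*√10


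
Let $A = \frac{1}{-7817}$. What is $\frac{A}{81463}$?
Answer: $- \frac{1}{636796271} \approx -1.5704 \cdot 10^{-9}$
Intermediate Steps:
$A = - \frac{1}{7817} \approx -0.00012793$
$\frac{A}{81463} = - \frac{1}{7817 \cdot 81463} = \left(- \frac{1}{7817}\right) \frac{1}{81463} = - \frac{1}{636796271}$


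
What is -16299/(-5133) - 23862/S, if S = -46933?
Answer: 295814871/80302363 ≈ 3.6838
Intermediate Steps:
-16299/(-5133) - 23862/S = -16299/(-5133) - 23862/(-46933) = -16299*(-1/5133) - 23862*(-1/46933) = 5433/1711 + 23862/46933 = 295814871/80302363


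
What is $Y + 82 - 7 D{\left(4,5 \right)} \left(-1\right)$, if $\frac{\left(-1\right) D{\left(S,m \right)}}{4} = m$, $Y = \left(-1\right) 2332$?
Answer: $-13812$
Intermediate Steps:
$Y = -2332$
$D{\left(S,m \right)} = - 4 m$
$Y + 82 - 7 D{\left(4,5 \right)} \left(-1\right) = -2332 + 82 - 7 \left(\left(-4\right) 5\right) \left(-1\right) = -2332 + 82 \left(-7\right) \left(-20\right) \left(-1\right) = -2332 + 82 \cdot 140 \left(-1\right) = -2332 + 82 \left(-140\right) = -2332 - 11480 = -13812$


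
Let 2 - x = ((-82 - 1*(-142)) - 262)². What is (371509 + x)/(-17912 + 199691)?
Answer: 25439/13983 ≈ 1.8193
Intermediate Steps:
x = -40802 (x = 2 - ((-82 - 1*(-142)) - 262)² = 2 - ((-82 + 142) - 262)² = 2 - (60 - 262)² = 2 - 1*(-202)² = 2 - 1*40804 = 2 - 40804 = -40802)
(371509 + x)/(-17912 + 199691) = (371509 - 40802)/(-17912 + 199691) = 330707/181779 = 330707*(1/181779) = 25439/13983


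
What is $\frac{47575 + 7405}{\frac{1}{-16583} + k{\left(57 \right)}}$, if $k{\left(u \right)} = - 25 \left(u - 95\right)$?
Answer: $\frac{911733340}{15753849} \approx 57.874$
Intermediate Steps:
$k{\left(u \right)} = 2375 - 25 u$ ($k{\left(u \right)} = - 25 \left(-95 + u\right) = 2375 - 25 u$)
$\frac{47575 + 7405}{\frac{1}{-16583} + k{\left(57 \right)}} = \frac{47575 + 7405}{\frac{1}{-16583} + \left(2375 - 1425\right)} = \frac{54980}{- \frac{1}{16583} + \left(2375 - 1425\right)} = \frac{54980}{- \frac{1}{16583} + 950} = \frac{54980}{\frac{15753849}{16583}} = 54980 \cdot \frac{16583}{15753849} = \frac{911733340}{15753849}$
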